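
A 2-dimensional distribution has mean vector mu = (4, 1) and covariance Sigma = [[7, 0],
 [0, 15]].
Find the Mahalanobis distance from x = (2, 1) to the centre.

Step 1 — centre the observation: (x - mu) = (-2, 0).

Step 2 — invert Sigma. det(Sigma) = 7·15 - (0)² = 105.
  Sigma^{-1} = (1/det) · [[d, -b], [-b, a]] = [[0.1429, 0],
 [0, 0.0667]].

Step 3 — form the quadratic (x - mu)^T · Sigma^{-1} · (x - mu):
  Sigma^{-1} · (x - mu) = (-0.2857, 0).
  (x - mu)^T · [Sigma^{-1} · (x - mu)] = (-2)·(-0.2857) + (0)·(0) = 0.5714.

Step 4 — take square root: d = √(0.5714) ≈ 0.7559.

d(x, mu) = √(0.5714) ≈ 0.7559


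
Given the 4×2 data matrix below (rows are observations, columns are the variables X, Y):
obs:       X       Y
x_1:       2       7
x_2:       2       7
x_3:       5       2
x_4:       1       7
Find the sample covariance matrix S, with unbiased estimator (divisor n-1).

Step 1 — column means:
  mean(X) = (2 + 2 + 5 + 1) / 4 = 10/4 = 2.5
  mean(Y) = (7 + 7 + 2 + 7) / 4 = 23/4 = 5.75

Step 2 — sample covariance S[i,j] = (1/(n-1)) · Σ_k (x_{k,i} - mean_i) · (x_{k,j} - mean_j), with n-1 = 3.
  S[X,X] = ((-0.5)·(-0.5) + (-0.5)·(-0.5) + (2.5)·(2.5) + (-1.5)·(-1.5)) / 3 = 9/3 = 3
  S[X,Y] = ((-0.5)·(1.25) + (-0.5)·(1.25) + (2.5)·(-3.75) + (-1.5)·(1.25)) / 3 = -12.5/3 = -4.1667
  S[Y,Y] = ((1.25)·(1.25) + (1.25)·(1.25) + (-3.75)·(-3.75) + (1.25)·(1.25)) / 3 = 18.75/3 = 6.25

S is symmetric (S[j,i] = S[i,j]). Assembling:

S = [[3, -4.1667],
 [-4.1667, 6.25]]


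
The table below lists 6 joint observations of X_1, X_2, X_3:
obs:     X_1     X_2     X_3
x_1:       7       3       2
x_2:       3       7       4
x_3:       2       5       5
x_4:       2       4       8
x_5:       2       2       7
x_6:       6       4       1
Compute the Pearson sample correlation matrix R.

Step 1 — column means:
  mean(X_1) = (7 + 3 + 2 + 2 + 2 + 6) / 6 = 22/6 = 3.6667
  mean(X_2) = (3 + 7 + 5 + 4 + 2 + 4) / 6 = 25/6 = 4.1667
  mean(X_3) = (2 + 4 + 5 + 8 + 7 + 1) / 6 = 27/6 = 4.5

Step 2 — sample variances and covariances s[i,j] = (1/(n-1)) · Σ_k (x_{k,i} - mean_i) · (x_{k,j} - mean_j), with n-1 = 5:
  s[X_1,X_1] = ((3.3333)·(3.3333) + (-0.6667)·(-0.6667) + (-1.6667)·(-1.6667) + (-1.6667)·(-1.6667) + (-1.6667)·(-1.6667) + (2.3333)·(2.3333)) / 5 = 25.3333/5 = 5.0667
  s[X_1,X_2] = ((3.3333)·(-1.1667) + (-0.6667)·(2.8333) + (-1.6667)·(0.8333) + (-1.6667)·(-0.1667) + (-1.6667)·(-2.1667) + (2.3333)·(-0.1667)) / 5 = -3.6667/5 = -0.7333
  s[X_1,X_3] = ((3.3333)·(-2.5) + (-0.6667)·(-0.5) + (-1.6667)·(0.5) + (-1.6667)·(3.5) + (-1.6667)·(2.5) + (2.3333)·(-3.5)) / 5 = -27/5 = -5.4
  s[X_2,X_2] = ((-1.1667)·(-1.1667) + (2.8333)·(2.8333) + (0.8333)·(0.8333) + (-0.1667)·(-0.1667) + (-2.1667)·(-2.1667) + (-0.1667)·(-0.1667)) / 5 = 14.8333/5 = 2.9667
  s[X_2,X_3] = ((-1.1667)·(-2.5) + (2.8333)·(-0.5) + (0.8333)·(0.5) + (-0.1667)·(3.5) + (-2.1667)·(2.5) + (-0.1667)·(-3.5)) / 5 = -3.5/5 = -0.7
  s[X_3,X_3] = ((-2.5)·(-2.5) + (-0.5)·(-0.5) + (0.5)·(0.5) + (3.5)·(3.5) + (2.5)·(2.5) + (-3.5)·(-3.5)) / 5 = 37.5/5 = 7.5
  Sample standard deviations s_i = √(s[i,i]):
  s(X_1) = √(5.0667) = 2.2509
  s(X_2) = √(2.9667) = 1.7224
  s(X_3) = √(7.5) = 2.7386

Step 3 — r_{ij} = s_{ij} / (s_i · s_j):
  r[X_1,X_1] = 1 (diagonal).
  r[X_1,X_2] = -0.7333 / (2.2509 · 1.7224) = -0.7333 / 3.877 = -0.1891
  r[X_1,X_3] = -5.4 / (2.2509 · 2.7386) = -5.4 / 6.1644 = -0.876
  r[X_2,X_2] = 1 (diagonal).
  r[X_2,X_3] = -0.7 / (1.7224 · 2.7386) = -0.7 / 4.717 = -0.1484
  r[X_3,X_3] = 1 (diagonal).

R is symmetric with unit diagonal. Assembling:

R = [[1, -0.1891, -0.876],
 [-0.1891, 1, -0.1484],
 [-0.876, -0.1484, 1]]


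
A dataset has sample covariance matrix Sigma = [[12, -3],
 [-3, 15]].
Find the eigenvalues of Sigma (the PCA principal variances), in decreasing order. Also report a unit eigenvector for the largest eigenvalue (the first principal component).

Step 1 — characteristic polynomial of 2×2 Sigma:
  det(Sigma - λI) = λ² - trace · λ + det = 0.
  trace = 12 + 15 = 27, det = 12·15 - (-3)² = 171.
Step 2 — discriminant:
  Δ = trace² - 4·det = 729 - 684 = 45.
Step 3 — eigenvalues:
  λ = (trace ± √Δ)/2 = (27 ± 6.7082)/2,
  λ_1 = 16.8541,  λ_2 = 10.1459.

Step 4 — unit eigenvector for λ_1: solve (Sigma - λ_1 I)v = 0. First row:
  (12 - 16.8541)·v_x + (-3)·v_y = 0, i.e. (-4.8541)·v_x + (-3)·v_y = 0,
  so v ∝ (b, λ_1 - a) = (-3, 4.8541); multiply by -1 so the first entry is positive: u = (3, -4.8541).
  ||u|| = √((3)² + (-4.8541)²) = √(32.5623) ≈ 5.7063,
  v_1 = u/||u|| ≈ (0.5257, -0.8507) (||v_1|| = 1).

λ_1 = 16.8541,  λ_2 = 10.1459;  v_1 ≈ (0.5257, -0.8507)


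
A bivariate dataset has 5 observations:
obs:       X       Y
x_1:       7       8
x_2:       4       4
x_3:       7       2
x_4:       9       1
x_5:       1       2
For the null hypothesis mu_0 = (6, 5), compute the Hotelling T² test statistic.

Step 1 — sample mean vector:
  mean(X) = (7 + 4 + 7 + 9 + 1) / 5 = 28/5 = 5.6
  mean(Y) = (8 + 4 + 2 + 1 + 2) / 5 = 17/5 = 3.4
  x̄ = (5.6, 3.4),  deviation x̄ - mu_0 = (5.6, 3.4) - (6, 5) = (-0.4, -1.6).

Step 2 — sample covariance matrix, S[i,j] = (1/(n-1)) · Σ_k (x_{k,i} - mean_i) · (x_{k,j} - mean_j), divisor n-1 = 4:
  S[X,X] = ((1.4)·(1.4) + (-1.6)·(-1.6) + (1.4)·(1.4) + (3.4)·(3.4) + (-4.6)·(-4.6)) / 4 = 39.2/4 = 9.8
  S[X,Y] = ((1.4)·(4.6) + (-1.6)·(0.6) + (1.4)·(-1.4) + (3.4)·(-2.4) + (-4.6)·(-1.4)) / 4 = 1.8/4 = 0.45
  S[Y,Y] = ((4.6)·(4.6) + (0.6)·(0.6) + (-1.4)·(-1.4) + (-2.4)·(-2.4) + (-1.4)·(-1.4)) / 4 = 31.2/4 = 7.8
  S = [[9.8, 0.45],
 [0.45, 7.8]].

Step 3 — invert S. det(S) = 9.8·7.8 - (0.45)² = 76.2375.
  S^{-1} = (1/det) · [[d, -b], [-b, a]] = [[0.1023, -0.0059],
 [-0.0059, 0.1285]].

Step 4 — quadratic form (x̄ - mu_0)^T · S^{-1} · (x̄ - mu_0):
  S^{-1} · (x̄ - mu_0) = (-0.0315, -0.2033),
  (x̄ - mu_0)^T · [...] = (-0.4)·(-0.0315) + (-1.6)·(-0.2033) = 0.3379.

Step 5 — scale by n: T² = 5 · 0.3379 = 1.6895.

T² ≈ 1.6895


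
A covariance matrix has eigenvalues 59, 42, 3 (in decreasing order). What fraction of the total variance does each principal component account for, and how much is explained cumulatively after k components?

Step 1 — total variance = trace(Sigma) = Σ λ_i = 59 + 42 + 3 = 104.

Step 2 — fraction explained by component i = λ_i / Σ λ:
  PC1: 59/104 = 0.5673
  PC2: 42/104 = 0.4038
  PC3: 3/104 = 0.0288

Step 3 — cumulative fraction after k components = (λ_1 + ... + λ_k) / Σ λ:
  k = 1: 59/104 = 0.5673
  k = 2: (59 + 42)/104 = 101/104 = 0.9712
  k = 3: (59 + 42 + 3)/104 = 104/104 = 1

Summary (fraction, with percent):

explained: PC1 0.5673 (56.73%), PC2 0.4038 (40.38%), PC3 0.0288 (2.88%);  cumulative: 0.5673, 0.9712, 1


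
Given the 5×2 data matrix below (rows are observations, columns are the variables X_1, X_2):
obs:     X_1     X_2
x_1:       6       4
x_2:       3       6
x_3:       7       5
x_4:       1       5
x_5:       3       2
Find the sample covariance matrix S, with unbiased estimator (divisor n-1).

Step 1 — column means:
  mean(X_1) = (6 + 3 + 7 + 1 + 3) / 5 = 20/5 = 4
  mean(X_2) = (4 + 6 + 5 + 5 + 2) / 5 = 22/5 = 4.4

Step 2 — sample covariance S[i,j] = (1/(n-1)) · Σ_k (x_{k,i} - mean_i) · (x_{k,j} - mean_j), with n-1 = 4.
  S[X_1,X_1] = ((2)·(2) + (-1)·(-1) + (3)·(3) + (-3)·(-3) + (-1)·(-1)) / 4 = 24/4 = 6
  S[X_1,X_2] = ((2)·(-0.4) + (-1)·(1.6) + (3)·(0.6) + (-3)·(0.6) + (-1)·(-2.4)) / 4 = 0/4 = 0
  S[X_2,X_2] = ((-0.4)·(-0.4) + (1.6)·(1.6) + (0.6)·(0.6) + (0.6)·(0.6) + (-2.4)·(-2.4)) / 4 = 9.2/4 = 2.3

S is symmetric (S[j,i] = S[i,j]). Assembling:

S = [[6, 0],
 [0, 2.3]]


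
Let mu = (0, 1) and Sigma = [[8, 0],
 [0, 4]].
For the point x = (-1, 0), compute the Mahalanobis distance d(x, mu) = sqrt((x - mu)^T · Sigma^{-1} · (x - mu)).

Step 1 — centre the observation: (x - mu) = (-1, -1).

Step 2 — invert Sigma. det(Sigma) = 8·4 - (0)² = 32.
  Sigma^{-1} = (1/det) · [[d, -b], [-b, a]] = [[0.125, 0],
 [0, 0.25]].

Step 3 — form the quadratic (x - mu)^T · Sigma^{-1} · (x - mu):
  Sigma^{-1} · (x - mu) = (-0.125, -0.25).
  (x - mu)^T · [Sigma^{-1} · (x - mu)] = (-1)·(-0.125) + (-1)·(-0.25) = 0.375.

Step 4 — take square root: d = √(0.375) ≈ 0.6124.

d(x, mu) = √(0.375) ≈ 0.6124


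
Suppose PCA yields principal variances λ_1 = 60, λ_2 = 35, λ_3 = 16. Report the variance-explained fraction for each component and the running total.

Step 1 — total variance = trace(Sigma) = Σ λ_i = 60 + 35 + 16 = 111.

Step 2 — fraction explained by component i = λ_i / Σ λ:
  PC1: 60/111 = 0.5405
  PC2: 35/111 = 0.3153
  PC3: 16/111 = 0.1441

Step 3 — cumulative fraction after k components = (λ_1 + ... + λ_k) / Σ λ:
  k = 1: 60/111 = 0.5405
  k = 2: (60 + 35)/111 = 95/111 = 0.8559
  k = 3: (60 + 35 + 16)/111 = 111/111 = 1

Summary (fraction, with percent):

explained: PC1 0.5405 (54.05%), PC2 0.3153 (31.53%), PC3 0.1441 (14.41%);  cumulative: 0.5405, 0.8559, 1


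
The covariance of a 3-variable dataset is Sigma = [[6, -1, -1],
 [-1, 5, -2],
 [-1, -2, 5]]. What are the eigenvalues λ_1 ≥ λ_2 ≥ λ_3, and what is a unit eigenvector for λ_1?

Step 1 — characteristic polynomial p(λ) = det(λI - Sigma) = λ³ - tr·λ² + c_1·λ - det, where tr = trace, c_1 = sum of the principal 2×2 minors, det = det(Sigma):
  tr = 6 + 5 + 5 = 16,
  c_1 = (6·5 - (-1)²) + (6·5 - (-1)²) + (5·5 - (-2)²) = 29 + 29 + 21 = 79,
  det = 6·(5·5 - (-2)²) - (-1)·((-1)·5 - (-2)·(-1)) + (-1)·((-1)·(-2) - 5·(-1)) = 6·(21) - (-1)·(-7) + (-1)·(7) = 112.
  So p(λ) = λ³ - 16λ² + 79λ - 112.
Step 2 — look for an integer root (rational root theorem: any rational root is an integer divisor of 112). Testing λ = 7:
  p(7) = 343 - 784 + 553 - 112 = 0  ✓
  Dividing out (λ - 7): p(λ) = (λ - 7)(λ² - 9λ + 16).
Step 3 — remaining eigenvalues from the quadratic λ² - 9λ + 16 = 0:
  Δ = 9² - 4·16 = 81 - 64 = 17,  λ = (9 ± √17)/2 = (9 ± 4.1231)/2 ≈ 6.5616 or 2.4384.
  Sorted: λ_1 = 7,  λ_2 = 6.5616,  λ_3 = 2.4384  (check: sum = 16 = tr ✓).

Step 4 — unit eigenvector for λ_1 = 7: v spans the null space of (Sigma - λ_1 I), whose rows are
  r_1 = (-1, -1, -1),  r_2 = (-1, -2, -2),  r_3 = (-1, -2, -2).
  v is orthogonal to every row, so take v ∝ r_1 × r_2 = ((-1)·(-2) - (-1)·(-2), (-1)·(-1) - (-1)·(-2), (-1)·(-2) - (-1)·(-1)) = (0, -1, 1).
  Rescale (multiply by -1 so the first nonzero entry is positive): u = (0, 1, -1).
  ||u|| = √((0)² + (1)² + (-1)²) = √(2) ≈ 1.4142,  v_1 = u/||u|| ≈ (0, 0.7071, -0.7071) (||v_1|| = 1).

λ_1 = 7,  λ_2 = 6.5616,  λ_3 = 2.4384;  v_1 ≈ (0, 0.7071, -0.7071)


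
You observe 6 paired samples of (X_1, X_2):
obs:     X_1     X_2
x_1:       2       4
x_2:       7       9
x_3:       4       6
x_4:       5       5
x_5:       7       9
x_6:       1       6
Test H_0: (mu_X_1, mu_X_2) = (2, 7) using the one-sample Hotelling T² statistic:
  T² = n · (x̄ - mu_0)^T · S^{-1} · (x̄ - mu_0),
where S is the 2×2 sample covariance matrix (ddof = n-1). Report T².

Step 1 — sample mean vector:
  mean(X_1) = (2 + 7 + 4 + 5 + 7 + 1) / 6 = 26/6 = 4.3333
  mean(X_2) = (4 + 9 + 6 + 5 + 9 + 6) / 6 = 39/6 = 6.5
  x̄ = (4.3333, 6.5),  deviation x̄ - mu_0 = (4.3333, 6.5) - (2, 7) = (2.3333, -0.5).

Step 2 — sample covariance matrix, S[i,j] = (1/(n-1)) · Σ_k (x_{k,i} - mean_i) · (x_{k,j} - mean_j), divisor n-1 = 5:
  S[X_1,X_1] = ((-2.3333)·(-2.3333) + (2.6667)·(2.6667) + (-0.3333)·(-0.3333) + (0.6667)·(0.6667) + (2.6667)·(2.6667) + (-3.3333)·(-3.3333)) / 5 = 31.3333/5 = 6.2667
  S[X_1,X_2] = ((-2.3333)·(-2.5) + (2.6667)·(2.5) + (-0.3333)·(-0.5) + (0.6667)·(-1.5) + (2.6667)·(2.5) + (-3.3333)·(-0.5)) / 5 = 20/5 = 4
  S[X_2,X_2] = ((-2.5)·(-2.5) + (2.5)·(2.5) + (-0.5)·(-0.5) + (-1.5)·(-1.5) + (2.5)·(2.5) + (-0.5)·(-0.5)) / 5 = 21.5/5 = 4.3
  S = [[6.2667, 4],
 [4, 4.3]].

Step 3 — invert S. det(S) = 6.2667·4.3 - (4)² = 10.9467.
  S^{-1} = (1/det) · [[d, -b], [-b, a]] = [[0.3928, -0.3654],
 [-0.3654, 0.5725]].

Step 4 — quadratic form (x̄ - mu_0)^T · S^{-1} · (x̄ - mu_0):
  S^{-1} · (x̄ - mu_0) = (1.0993, -1.1389),
  (x̄ - mu_0)^T · [...] = (2.3333)·(1.0993) + (-0.5)·(-1.1389) = 3.1344.

Step 5 — scale by n: T² = 6 · 3.1344 = 18.8063.

T² ≈ 18.8063


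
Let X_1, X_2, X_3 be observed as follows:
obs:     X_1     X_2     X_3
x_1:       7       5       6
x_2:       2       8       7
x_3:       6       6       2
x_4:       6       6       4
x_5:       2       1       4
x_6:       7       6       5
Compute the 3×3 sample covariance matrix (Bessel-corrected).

Step 1 — column means:
  mean(X_1) = (7 + 2 + 6 + 6 + 2 + 7) / 6 = 30/6 = 5
  mean(X_2) = (5 + 8 + 6 + 6 + 1 + 6) / 6 = 32/6 = 5.3333
  mean(X_3) = (6 + 7 + 2 + 4 + 4 + 5) / 6 = 28/6 = 4.6667

Step 2 — sample covariance S[i,j] = (1/(n-1)) · Σ_k (x_{k,i} - mean_i) · (x_{k,j} - mean_j), with n-1 = 5.
  S[X_1,X_1] = ((2)·(2) + (-3)·(-3) + (1)·(1) + (1)·(1) + (-3)·(-3) + (2)·(2)) / 5 = 28/5 = 5.6
  S[X_1,X_2] = ((2)·(-0.3333) + (-3)·(2.6667) + (1)·(0.6667) + (1)·(0.6667) + (-3)·(-4.3333) + (2)·(0.6667)) / 5 = 7/5 = 1.4
  S[X_1,X_3] = ((2)·(1.3333) + (-3)·(2.3333) + (1)·(-2.6667) + (1)·(-0.6667) + (-3)·(-0.6667) + (2)·(0.3333)) / 5 = -5/5 = -1
  S[X_2,X_2] = ((-0.3333)·(-0.3333) + (2.6667)·(2.6667) + (0.6667)·(0.6667) + (0.6667)·(0.6667) + (-4.3333)·(-4.3333) + (0.6667)·(0.6667)) / 5 = 27.3333/5 = 5.4667
  S[X_2,X_3] = ((-0.3333)·(1.3333) + (2.6667)·(2.3333) + (0.6667)·(-2.6667) + (0.6667)·(-0.6667) + (-4.3333)·(-0.6667) + (0.6667)·(0.3333)) / 5 = 6.6667/5 = 1.3333
  S[X_3,X_3] = ((1.3333)·(1.3333) + (2.3333)·(2.3333) + (-2.6667)·(-2.6667) + (-0.6667)·(-0.6667) + (-0.6667)·(-0.6667) + (0.3333)·(0.3333)) / 5 = 15.3333/5 = 3.0667

S is symmetric (S[j,i] = S[i,j]). Assembling:

S = [[5.6, 1.4, -1],
 [1.4, 5.4667, 1.3333],
 [-1, 1.3333, 3.0667]]


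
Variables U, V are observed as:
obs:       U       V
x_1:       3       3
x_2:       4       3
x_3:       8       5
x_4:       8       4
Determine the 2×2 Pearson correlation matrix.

Step 1 — column means:
  mean(U) = (3 + 4 + 8 + 8) / 4 = 23/4 = 5.75
  mean(V) = (3 + 3 + 5 + 4) / 4 = 15/4 = 3.75

Step 2 — sample variances and covariances s[i,j] = (1/(n-1)) · Σ_k (x_{k,i} - mean_i) · (x_{k,j} - mean_j), with n-1 = 3:
  s[U,U] = ((-2.75)·(-2.75) + (-1.75)·(-1.75) + (2.25)·(2.25) + (2.25)·(2.25)) / 3 = 20.75/3 = 6.9167
  s[U,V] = ((-2.75)·(-0.75) + (-1.75)·(-0.75) + (2.25)·(1.25) + (2.25)·(0.25)) / 3 = 6.75/3 = 2.25
  s[V,V] = ((-0.75)·(-0.75) + (-0.75)·(-0.75) + (1.25)·(1.25) + (0.25)·(0.25)) / 3 = 2.75/3 = 0.9167
  Sample standard deviations s_i = √(s[i,i]):
  s(U) = √(6.9167) = 2.63
  s(V) = √(0.9167) = 0.9574

Step 3 — r_{ij} = s_{ij} / (s_i · s_j):
  r[U,U] = 1 (diagonal).
  r[U,V] = 2.25 / (2.63 · 0.9574) = 2.25 / 2.518 = 0.8936
  r[V,V] = 1 (diagonal).

R is symmetric with unit diagonal. Assembling:

R = [[1, 0.8936],
 [0.8936, 1]]


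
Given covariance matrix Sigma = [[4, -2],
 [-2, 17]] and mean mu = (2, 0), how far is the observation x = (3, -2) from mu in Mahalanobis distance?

Step 1 — centre the observation: (x - mu) = (1, -2).

Step 2 — invert Sigma. det(Sigma) = 4·17 - (-2)² = 64.
  Sigma^{-1} = (1/det) · [[d, -b], [-b, a]] = [[0.2656, 0.0312],
 [0.0312, 0.0625]].

Step 3 — form the quadratic (x - mu)^T · Sigma^{-1} · (x - mu):
  Sigma^{-1} · (x - mu) = (0.2031, -0.0938).
  (x - mu)^T · [Sigma^{-1} · (x - mu)] = (1)·(0.2031) + (-2)·(-0.0938) = 0.3906.

Step 4 — take square root: d = √(0.3906) ≈ 0.625.

d(x, mu) = √(0.3906) ≈ 0.625


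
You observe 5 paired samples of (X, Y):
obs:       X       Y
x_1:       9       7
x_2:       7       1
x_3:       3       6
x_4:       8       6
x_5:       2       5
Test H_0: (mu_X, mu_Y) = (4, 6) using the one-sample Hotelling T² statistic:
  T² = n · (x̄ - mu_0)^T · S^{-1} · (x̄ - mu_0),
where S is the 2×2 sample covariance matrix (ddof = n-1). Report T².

Step 1 — sample mean vector:
  mean(X) = (9 + 7 + 3 + 8 + 2) / 5 = 29/5 = 5.8
  mean(Y) = (7 + 1 + 6 + 6 + 5) / 5 = 25/5 = 5
  x̄ = (5.8, 5),  deviation x̄ - mu_0 = (5.8, 5) - (4, 6) = (1.8, -1).

Step 2 — sample covariance matrix, S[i,j] = (1/(n-1)) · Σ_k (x_{k,i} - mean_i) · (x_{k,j} - mean_j), divisor n-1 = 4:
  S[X,X] = ((3.2)·(3.2) + (1.2)·(1.2) + (-2.8)·(-2.8) + (2.2)·(2.2) + (-3.8)·(-3.8)) / 4 = 38.8/4 = 9.7
  S[X,Y] = ((3.2)·(2) + (1.2)·(-4) + (-2.8)·(1) + (2.2)·(1) + (-3.8)·(0)) / 4 = 1/4 = 0.25
  S[Y,Y] = ((2)·(2) + (-4)·(-4) + (1)·(1) + (1)·(1) + (0)·(0)) / 4 = 22/4 = 5.5
  S = [[9.7, 0.25],
 [0.25, 5.5]].

Step 3 — invert S. det(S) = 9.7·5.5 - (0.25)² = 53.2875.
  S^{-1} = (1/det) · [[d, -b], [-b, a]] = [[0.1032, -0.0047],
 [-0.0047, 0.182]].

Step 4 — quadratic form (x̄ - mu_0)^T · S^{-1} · (x̄ - mu_0):
  S^{-1} · (x̄ - mu_0) = (0.1905, -0.1905),
  (x̄ - mu_0)^T · [...] = (1.8)·(0.1905) + (-1)·(-0.1905) = 0.5333.

Step 5 — scale by n: T² = 5 · 0.5333 = 2.6667.

T² ≈ 2.6667


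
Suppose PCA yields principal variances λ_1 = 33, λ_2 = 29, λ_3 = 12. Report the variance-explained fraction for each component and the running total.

Step 1 — total variance = trace(Sigma) = Σ λ_i = 33 + 29 + 12 = 74.

Step 2 — fraction explained by component i = λ_i / Σ λ:
  PC1: 33/74 = 0.4459
  PC2: 29/74 = 0.3919
  PC3: 12/74 = 0.1622

Step 3 — cumulative fraction after k components = (λ_1 + ... + λ_k) / Σ λ:
  k = 1: 33/74 = 0.4459
  k = 2: (33 + 29)/74 = 62/74 = 0.8378
  k = 3: (33 + 29 + 12)/74 = 74/74 = 1

Summary (fraction, with percent):

explained: PC1 0.4459 (44.59%), PC2 0.3919 (39.19%), PC3 0.1622 (16.22%);  cumulative: 0.4459, 0.8378, 1


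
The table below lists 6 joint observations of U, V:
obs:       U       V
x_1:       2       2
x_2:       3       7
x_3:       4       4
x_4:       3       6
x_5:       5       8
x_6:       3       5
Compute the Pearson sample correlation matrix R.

Step 1 — column means:
  mean(U) = (2 + 3 + 4 + 3 + 5 + 3) / 6 = 20/6 = 3.3333
  mean(V) = (2 + 7 + 4 + 6 + 8 + 5) / 6 = 32/6 = 5.3333

Step 2 — sample variances and covariances s[i,j] = (1/(n-1)) · Σ_k (x_{k,i} - mean_i) · (x_{k,j} - mean_j), with n-1 = 5:
  s[U,U] = ((-1.3333)·(-1.3333) + (-0.3333)·(-0.3333) + (0.6667)·(0.6667) + (-0.3333)·(-0.3333) + (1.6667)·(1.6667) + (-0.3333)·(-0.3333)) / 5 = 5.3333/5 = 1.0667
  s[U,V] = ((-1.3333)·(-3.3333) + (-0.3333)·(1.6667) + (0.6667)·(-1.3333) + (-0.3333)·(0.6667) + (1.6667)·(2.6667) + (-0.3333)·(-0.3333)) / 5 = 7.3333/5 = 1.4667
  s[V,V] = ((-3.3333)·(-3.3333) + (1.6667)·(1.6667) + (-1.3333)·(-1.3333) + (0.6667)·(0.6667) + (2.6667)·(2.6667) + (-0.3333)·(-0.3333)) / 5 = 23.3333/5 = 4.6667
  Sample standard deviations s_i = √(s[i,i]):
  s(U) = √(1.0667) = 1.0328
  s(V) = √(4.6667) = 2.1602

Step 3 — r_{ij} = s_{ij} / (s_i · s_j):
  r[U,U] = 1 (diagonal).
  r[U,V] = 1.4667 / (1.0328 · 2.1602) = 1.4667 / 2.2311 = 0.6574
  r[V,V] = 1 (diagonal).

R is symmetric with unit diagonal. Assembling:

R = [[1, 0.6574],
 [0.6574, 1]]


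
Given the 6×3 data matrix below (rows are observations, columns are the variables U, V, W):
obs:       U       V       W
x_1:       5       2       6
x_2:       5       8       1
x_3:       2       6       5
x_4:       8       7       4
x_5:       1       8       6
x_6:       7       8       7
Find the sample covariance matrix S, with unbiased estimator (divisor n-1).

Step 1 — column means:
  mean(U) = (5 + 5 + 2 + 8 + 1 + 7) / 6 = 28/6 = 4.6667
  mean(V) = (2 + 8 + 6 + 7 + 8 + 8) / 6 = 39/6 = 6.5
  mean(W) = (6 + 1 + 5 + 4 + 6 + 7) / 6 = 29/6 = 4.8333

Step 2 — sample covariance S[i,j] = (1/(n-1)) · Σ_k (x_{k,i} - mean_i) · (x_{k,j} - mean_j), with n-1 = 5.
  S[U,U] = ((0.3333)·(0.3333) + (0.3333)·(0.3333) + (-2.6667)·(-2.6667) + (3.3333)·(3.3333) + (-3.6667)·(-3.6667) + (2.3333)·(2.3333)) / 5 = 37.3333/5 = 7.4667
  S[U,V] = ((0.3333)·(-4.5) + (0.3333)·(1.5) + (-2.6667)·(-0.5) + (3.3333)·(0.5) + (-3.6667)·(1.5) + (2.3333)·(1.5)) / 5 = 0/5 = 0
  S[U,W] = ((0.3333)·(1.1667) + (0.3333)·(-3.8333) + (-2.6667)·(0.1667) + (3.3333)·(-0.8333) + (-3.6667)·(1.1667) + (2.3333)·(2.1667)) / 5 = -3.3333/5 = -0.6667
  S[V,V] = ((-4.5)·(-4.5) + (1.5)·(1.5) + (-0.5)·(-0.5) + (0.5)·(0.5) + (1.5)·(1.5) + (1.5)·(1.5)) / 5 = 27.5/5 = 5.5
  S[V,W] = ((-4.5)·(1.1667) + (1.5)·(-3.8333) + (-0.5)·(0.1667) + (0.5)·(-0.8333) + (1.5)·(1.1667) + (1.5)·(2.1667)) / 5 = -6.5/5 = -1.3
  S[W,W] = ((1.1667)·(1.1667) + (-3.8333)·(-3.8333) + (0.1667)·(0.1667) + (-0.8333)·(-0.8333) + (1.1667)·(1.1667) + (2.1667)·(2.1667)) / 5 = 22.8333/5 = 4.5667

S is symmetric (S[j,i] = S[i,j]). Assembling:

S = [[7.4667, 0, -0.6667],
 [0, 5.5, -1.3],
 [-0.6667, -1.3, 4.5667]]


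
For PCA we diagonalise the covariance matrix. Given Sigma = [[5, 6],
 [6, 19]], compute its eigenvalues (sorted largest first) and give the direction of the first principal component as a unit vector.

Step 1 — characteristic polynomial of 2×2 Sigma:
  det(Sigma - λI) = λ² - trace · λ + det = 0.
  trace = 5 + 19 = 24, det = 5·19 - (6)² = 59.
Step 2 — discriminant:
  Δ = trace² - 4·det = 576 - 236 = 340.
Step 3 — eigenvalues:
  λ = (trace ± √Δ)/2 = (24 ± 18.4391)/2,
  λ_1 = 21.2195,  λ_2 = 2.7805.

Step 4 — unit eigenvector for λ_1: solve (Sigma - λ_1 I)v = 0. First row:
  (5 - 21.2195)·v_x + (6)·v_y = 0, i.e. (-16.2195)·v_x + (6)·v_y = 0,
  so v ∝ (b, λ_1 - a) = (6, 16.2195) = u.
  ||u|| = √((6)² + (16.2195)²) = √(299.0736) ≈ 17.2937,
  v_1 = u/||u|| ≈ (0.3469, 0.9379) (||v_1|| = 1).

λ_1 = 21.2195,  λ_2 = 2.7805;  v_1 ≈ (0.3469, 0.9379)


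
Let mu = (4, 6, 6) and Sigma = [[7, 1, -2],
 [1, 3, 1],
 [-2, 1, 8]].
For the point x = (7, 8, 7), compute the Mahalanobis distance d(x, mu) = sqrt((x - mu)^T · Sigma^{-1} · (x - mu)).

Step 1 — centre the observation: (x - mu) = (3, 2, 1).

Step 2 — invert Sigma (cofactor / det for 3×3, or solve directly):
  Sigma^{-1} = [[0.1679, -0.073, 0.0511],
 [-0.073, 0.3796, -0.0657],
 [0.0511, -0.0657, 0.146]].

Step 3 — form the quadratic (x - mu)^T · Sigma^{-1} · (x - mu):
  Sigma^{-1} · (x - mu) = (0.4088, 0.4745, 0.1679).
  (x - mu)^T · [Sigma^{-1} · (x - mu)] = (3)·(0.4088) + (2)·(0.4745) + (1)·(0.1679) = 2.3431.

Step 4 — take square root: d = √(2.3431) ≈ 1.5307.

d(x, mu) = √(2.3431) ≈ 1.5307


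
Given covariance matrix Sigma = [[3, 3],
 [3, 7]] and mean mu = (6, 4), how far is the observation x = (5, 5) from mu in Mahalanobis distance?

Step 1 — centre the observation: (x - mu) = (-1, 1).

Step 2 — invert Sigma. det(Sigma) = 3·7 - (3)² = 12.
  Sigma^{-1} = (1/det) · [[d, -b], [-b, a]] = [[0.5833, -0.25],
 [-0.25, 0.25]].

Step 3 — form the quadratic (x - mu)^T · Sigma^{-1} · (x - mu):
  Sigma^{-1} · (x - mu) = (-0.8333, 0.5).
  (x - mu)^T · [Sigma^{-1} · (x - mu)] = (-1)·(-0.8333) + (1)·(0.5) = 1.3333.

Step 4 — take square root: d = √(1.3333) ≈ 1.1547.

d(x, mu) = √(1.3333) ≈ 1.1547


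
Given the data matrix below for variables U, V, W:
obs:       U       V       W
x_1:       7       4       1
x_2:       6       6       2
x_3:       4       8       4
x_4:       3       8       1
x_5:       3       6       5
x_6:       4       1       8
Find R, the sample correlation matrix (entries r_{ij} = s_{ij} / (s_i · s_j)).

Step 1 — column means:
  mean(U) = (7 + 6 + 4 + 3 + 3 + 4) / 6 = 27/6 = 4.5
  mean(V) = (4 + 6 + 8 + 8 + 6 + 1) / 6 = 33/6 = 5.5
  mean(W) = (1 + 2 + 4 + 1 + 5 + 8) / 6 = 21/6 = 3.5

Step 2 — sample variances and covariances s[i,j] = (1/(n-1)) · Σ_k (x_{k,i} - mean_i) · (x_{k,j} - mean_j), with n-1 = 5:
  s[U,U] = ((2.5)·(2.5) + (1.5)·(1.5) + (-0.5)·(-0.5) + (-1.5)·(-1.5) + (-1.5)·(-1.5) + (-0.5)·(-0.5)) / 5 = 13.5/5 = 2.7
  s[U,V] = ((2.5)·(-1.5) + (1.5)·(0.5) + (-0.5)·(2.5) + (-1.5)·(2.5) + (-1.5)·(0.5) + (-0.5)·(-4.5)) / 5 = -6.5/5 = -1.3
  s[U,W] = ((2.5)·(-2.5) + (1.5)·(-1.5) + (-0.5)·(0.5) + (-1.5)·(-2.5) + (-1.5)·(1.5) + (-0.5)·(4.5)) / 5 = -9.5/5 = -1.9
  s[V,V] = ((-1.5)·(-1.5) + (0.5)·(0.5) + (2.5)·(2.5) + (2.5)·(2.5) + (0.5)·(0.5) + (-4.5)·(-4.5)) / 5 = 35.5/5 = 7.1
  s[V,W] = ((-1.5)·(-2.5) + (0.5)·(-1.5) + (2.5)·(0.5) + (2.5)·(-2.5) + (0.5)·(1.5) + (-4.5)·(4.5)) / 5 = -21.5/5 = -4.3
  s[W,W] = ((-2.5)·(-2.5) + (-1.5)·(-1.5) + (0.5)·(0.5) + (-2.5)·(-2.5) + (1.5)·(1.5) + (4.5)·(4.5)) / 5 = 37.5/5 = 7.5
  Sample standard deviations s_i = √(s[i,i]):
  s(U) = √(2.7) = 1.6432
  s(V) = √(7.1) = 2.6646
  s(W) = √(7.5) = 2.7386

Step 3 — r_{ij} = s_{ij} / (s_i · s_j):
  r[U,U] = 1 (diagonal).
  r[U,V] = -1.3 / (1.6432 · 2.6646) = -1.3 / 4.3784 = -0.2969
  r[U,W] = -1.9 / (1.6432 · 2.7386) = -1.9 / 4.5 = -0.4222
  r[V,V] = 1 (diagonal).
  r[V,W] = -4.3 / (2.6646 · 2.7386) = -4.3 / 7.2973 = -0.5893
  r[W,W] = 1 (diagonal).

R is symmetric with unit diagonal. Assembling:

R = [[1, -0.2969, -0.4222],
 [-0.2969, 1, -0.5893],
 [-0.4222, -0.5893, 1]]


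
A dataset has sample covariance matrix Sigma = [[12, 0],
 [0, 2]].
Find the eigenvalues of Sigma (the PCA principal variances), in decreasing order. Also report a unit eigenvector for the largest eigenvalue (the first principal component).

Step 1 — characteristic polynomial of 2×2 Sigma:
  det(Sigma - λI) = λ² - trace · λ + det = 0.
  trace = 12 + 2 = 14, det = 12·2 - (0)² = 24.
Step 2 — discriminant:
  Δ = trace² - 4·det = 196 - 96 = 100.
Step 3 — eigenvalues:
  λ = (trace ± √Δ)/2 = (14 ± 10)/2,
  λ_1 = 12,  λ_2 = 2.

Step 4 — unit eigenvector for λ_1: Sigma is diagonal, so its eigenvectors are the coordinate axes. λ_1 = 12 is the diagonal entry on the first coordinate axis, hence
  v_1 = (1, 0) (||v_1|| = 1).

λ_1 = 12,  λ_2 = 2;  v_1 ≈ (1, 0)


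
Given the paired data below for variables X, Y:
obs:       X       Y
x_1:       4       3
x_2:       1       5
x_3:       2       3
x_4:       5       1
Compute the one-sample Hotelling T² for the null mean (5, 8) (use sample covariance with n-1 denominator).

Step 1 — sample mean vector:
  mean(X) = (4 + 1 + 2 + 5) / 4 = 12/4 = 3
  mean(Y) = (3 + 5 + 3 + 1) / 4 = 12/4 = 3
  x̄ = (3, 3),  deviation x̄ - mu_0 = (3, 3) - (5, 8) = (-2, -5).

Step 2 — sample covariance matrix, S[i,j] = (1/(n-1)) · Σ_k (x_{k,i} - mean_i) · (x_{k,j} - mean_j), divisor n-1 = 3:
  S[X,X] = ((1)·(1) + (-2)·(-2) + (-1)·(-1) + (2)·(2)) / 3 = 10/3 = 3.3333
  S[X,Y] = ((1)·(0) + (-2)·(2) + (-1)·(0) + (2)·(-2)) / 3 = -8/3 = -2.6667
  S[Y,Y] = ((0)·(0) + (2)·(2) + (0)·(0) + (-2)·(-2)) / 3 = 8/3 = 2.6667
  S = [[3.3333, -2.6667],
 [-2.6667, 2.6667]].

Step 3 — invert S. det(S) = 3.3333·2.6667 - (-2.6667)² = 1.7778.
  S^{-1} = (1/det) · [[d, -b], [-b, a]] = [[1.5, 1.5],
 [1.5, 1.875]].

Step 4 — quadratic form (x̄ - mu_0)^T · S^{-1} · (x̄ - mu_0):
  S^{-1} · (x̄ - mu_0) = (-10.5, -12.375),
  (x̄ - mu_0)^T · [...] = (-2)·(-10.5) + (-5)·(-12.375) = 82.875.

Step 5 — scale by n: T² = 4 · 82.875 = 331.5.

T² ≈ 331.5


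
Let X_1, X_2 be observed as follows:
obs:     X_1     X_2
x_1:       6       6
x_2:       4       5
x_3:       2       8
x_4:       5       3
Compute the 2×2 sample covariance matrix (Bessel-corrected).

Step 1 — column means:
  mean(X_1) = (6 + 4 + 2 + 5) / 4 = 17/4 = 4.25
  mean(X_2) = (6 + 5 + 8 + 3) / 4 = 22/4 = 5.5

Step 2 — sample covariance S[i,j] = (1/(n-1)) · Σ_k (x_{k,i} - mean_i) · (x_{k,j} - mean_j), with n-1 = 3.
  S[X_1,X_1] = ((1.75)·(1.75) + (-0.25)·(-0.25) + (-2.25)·(-2.25) + (0.75)·(0.75)) / 3 = 8.75/3 = 2.9167
  S[X_1,X_2] = ((1.75)·(0.5) + (-0.25)·(-0.5) + (-2.25)·(2.5) + (0.75)·(-2.5)) / 3 = -6.5/3 = -2.1667
  S[X_2,X_2] = ((0.5)·(0.5) + (-0.5)·(-0.5) + (2.5)·(2.5) + (-2.5)·(-2.5)) / 3 = 13/3 = 4.3333

S is symmetric (S[j,i] = S[i,j]). Assembling:

S = [[2.9167, -2.1667],
 [-2.1667, 4.3333]]


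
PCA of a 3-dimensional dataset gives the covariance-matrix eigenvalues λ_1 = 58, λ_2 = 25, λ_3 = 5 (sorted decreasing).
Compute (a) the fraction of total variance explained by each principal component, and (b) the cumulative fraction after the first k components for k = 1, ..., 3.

Step 1 — total variance = trace(Sigma) = Σ λ_i = 58 + 25 + 5 = 88.

Step 2 — fraction explained by component i = λ_i / Σ λ:
  PC1: 58/88 = 0.6591
  PC2: 25/88 = 0.2841
  PC3: 5/88 = 0.0568

Step 3 — cumulative fraction after k components = (λ_1 + ... + λ_k) / Σ λ:
  k = 1: 58/88 = 0.6591
  k = 2: (58 + 25)/88 = 83/88 = 0.9432
  k = 3: (58 + 25 + 5)/88 = 88/88 = 1

Summary (fraction, with percent):

explained: PC1 0.6591 (65.91%), PC2 0.2841 (28.41%), PC3 0.0568 (5.68%);  cumulative: 0.6591, 0.9432, 1


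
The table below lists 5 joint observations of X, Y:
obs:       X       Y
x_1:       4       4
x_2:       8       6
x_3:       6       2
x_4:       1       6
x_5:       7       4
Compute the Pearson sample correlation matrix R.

Step 1 — column means:
  mean(X) = (4 + 8 + 6 + 1 + 7) / 5 = 26/5 = 5.2
  mean(Y) = (4 + 6 + 2 + 6 + 4) / 5 = 22/5 = 4.4

Step 2 — sample variances and covariances s[i,j] = (1/(n-1)) · Σ_k (x_{k,i} - mean_i) · (x_{k,j} - mean_j), with n-1 = 4:
  s[X,X] = ((-1.2)·(-1.2) + (2.8)·(2.8) + (0.8)·(0.8) + (-4.2)·(-4.2) + (1.8)·(1.8)) / 4 = 30.8/4 = 7.7
  s[X,Y] = ((-1.2)·(-0.4) + (2.8)·(1.6) + (0.8)·(-2.4) + (-4.2)·(1.6) + (1.8)·(-0.4)) / 4 = -4.4/4 = -1.1
  s[Y,Y] = ((-0.4)·(-0.4) + (1.6)·(1.6) + (-2.4)·(-2.4) + (1.6)·(1.6) + (-0.4)·(-0.4)) / 4 = 11.2/4 = 2.8
  Sample standard deviations s_i = √(s[i,i]):
  s(X) = √(7.7) = 2.7749
  s(Y) = √(2.8) = 1.6733

Step 3 — r_{ij} = s_{ij} / (s_i · s_j):
  r[X,X] = 1 (diagonal).
  r[X,Y] = -1.1 / (2.7749 · 1.6733) = -1.1 / 4.6433 = -0.2369
  r[Y,Y] = 1 (diagonal).

R is symmetric with unit diagonal. Assembling:

R = [[1, -0.2369],
 [-0.2369, 1]]


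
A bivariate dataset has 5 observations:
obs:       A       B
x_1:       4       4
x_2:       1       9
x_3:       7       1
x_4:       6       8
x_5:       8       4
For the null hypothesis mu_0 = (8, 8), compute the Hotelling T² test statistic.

Step 1 — sample mean vector:
  mean(A) = (4 + 1 + 7 + 6 + 8) / 5 = 26/5 = 5.2
  mean(B) = (4 + 9 + 1 + 8 + 4) / 5 = 26/5 = 5.2
  x̄ = (5.2, 5.2),  deviation x̄ - mu_0 = (5.2, 5.2) - (8, 8) = (-2.8, -2.8).

Step 2 — sample covariance matrix, S[i,j] = (1/(n-1)) · Σ_k (x_{k,i} - mean_i) · (x_{k,j} - mean_j), divisor n-1 = 4:
  S[A,A] = ((-1.2)·(-1.2) + (-4.2)·(-4.2) + (1.8)·(1.8) + (0.8)·(0.8) + (2.8)·(2.8)) / 4 = 30.8/4 = 7.7
  S[A,B] = ((-1.2)·(-1.2) + (-4.2)·(3.8) + (1.8)·(-4.2) + (0.8)·(2.8) + (2.8)·(-1.2)) / 4 = -23.2/4 = -5.8
  S[B,B] = ((-1.2)·(-1.2) + (3.8)·(3.8) + (-4.2)·(-4.2) + (2.8)·(2.8) + (-1.2)·(-1.2)) / 4 = 42.8/4 = 10.7
  S = [[7.7, -5.8],
 [-5.8, 10.7]].

Step 3 — invert S. det(S) = 7.7·10.7 - (-5.8)² = 48.75.
  S^{-1} = (1/det) · [[d, -b], [-b, a]] = [[0.2195, 0.119],
 [0.119, 0.1579]].

Step 4 — quadratic form (x̄ - mu_0)^T · S^{-1} · (x̄ - mu_0):
  S^{-1} · (x̄ - mu_0) = (-0.9477, -0.7754),
  (x̄ - mu_0)^T · [...] = (-2.8)·(-0.9477) + (-2.8)·(-0.7754) = 4.8246.

Step 5 — scale by n: T² = 5 · 4.8246 = 24.1231.

T² ≈ 24.1231


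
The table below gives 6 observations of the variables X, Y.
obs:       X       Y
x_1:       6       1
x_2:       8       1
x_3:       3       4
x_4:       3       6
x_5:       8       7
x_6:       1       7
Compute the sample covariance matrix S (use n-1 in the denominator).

Step 1 — column means:
  mean(X) = (6 + 8 + 3 + 3 + 8 + 1) / 6 = 29/6 = 4.8333
  mean(Y) = (1 + 1 + 4 + 6 + 7 + 7) / 6 = 26/6 = 4.3333

Step 2 — sample covariance S[i,j] = (1/(n-1)) · Σ_k (x_{k,i} - mean_i) · (x_{k,j} - mean_j), with n-1 = 5.
  S[X,X] = ((1.1667)·(1.1667) + (3.1667)·(3.1667) + (-1.8333)·(-1.8333) + (-1.8333)·(-1.8333) + (3.1667)·(3.1667) + (-3.8333)·(-3.8333)) / 5 = 42.8333/5 = 8.5667
  S[X,Y] = ((1.1667)·(-3.3333) + (3.1667)·(-3.3333) + (-1.8333)·(-0.3333) + (-1.8333)·(1.6667) + (3.1667)·(2.6667) + (-3.8333)·(2.6667)) / 5 = -18.6667/5 = -3.7333
  S[Y,Y] = ((-3.3333)·(-3.3333) + (-3.3333)·(-3.3333) + (-0.3333)·(-0.3333) + (1.6667)·(1.6667) + (2.6667)·(2.6667) + (2.6667)·(2.6667)) / 5 = 39.3333/5 = 7.8667

S is symmetric (S[j,i] = S[i,j]). Assembling:

S = [[8.5667, -3.7333],
 [-3.7333, 7.8667]]


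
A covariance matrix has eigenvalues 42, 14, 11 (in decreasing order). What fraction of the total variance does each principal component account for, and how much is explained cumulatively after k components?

Step 1 — total variance = trace(Sigma) = Σ λ_i = 42 + 14 + 11 = 67.

Step 2 — fraction explained by component i = λ_i / Σ λ:
  PC1: 42/67 = 0.6269
  PC2: 14/67 = 0.209
  PC3: 11/67 = 0.1642

Step 3 — cumulative fraction after k components = (λ_1 + ... + λ_k) / Σ λ:
  k = 1: 42/67 = 0.6269
  k = 2: (42 + 14)/67 = 56/67 = 0.8358
  k = 3: (42 + 14 + 11)/67 = 67/67 = 1

Summary (fraction, with percent):

explained: PC1 0.6269 (62.69%), PC2 0.209 (20.9%), PC3 0.1642 (16.42%);  cumulative: 0.6269, 0.8358, 1


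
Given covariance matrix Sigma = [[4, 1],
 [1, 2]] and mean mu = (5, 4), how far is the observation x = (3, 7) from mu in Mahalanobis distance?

Step 1 — centre the observation: (x - mu) = (-2, 3).

Step 2 — invert Sigma. det(Sigma) = 4·2 - (1)² = 7.
  Sigma^{-1} = (1/det) · [[d, -b], [-b, a]] = [[0.2857, -0.1429],
 [-0.1429, 0.5714]].

Step 3 — form the quadratic (x - mu)^T · Sigma^{-1} · (x - mu):
  Sigma^{-1} · (x - mu) = (-1, 2).
  (x - mu)^T · [Sigma^{-1} · (x - mu)] = (-2)·(-1) + (3)·(2) = 8.

Step 4 — take square root: d = √(8) ≈ 2.8284.

d(x, mu) = √(8) ≈ 2.8284


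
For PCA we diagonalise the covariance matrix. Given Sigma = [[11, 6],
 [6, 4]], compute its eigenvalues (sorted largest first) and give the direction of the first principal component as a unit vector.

Step 1 — characteristic polynomial of 2×2 Sigma:
  det(Sigma - λI) = λ² - trace · λ + det = 0.
  trace = 11 + 4 = 15, det = 11·4 - (6)² = 8.
Step 2 — discriminant:
  Δ = trace² - 4·det = 225 - 32 = 193.
Step 3 — eigenvalues:
  λ = (trace ± √Δ)/2 = (15 ± 13.8924)/2,
  λ_1 = 14.4462,  λ_2 = 0.5538.

Step 4 — unit eigenvector for λ_1: solve (Sigma - λ_1 I)v = 0. First row:
  (11 - 14.4462)·v_x + (6)·v_y = 0, i.e. (-3.4462)·v_x + (6)·v_y = 0,
  so v ∝ (b, λ_1 - a) = (6, 3.4462) = u.
  ||u|| = √((6)² + (3.4462)²) = √(47.8764) ≈ 6.9193,
  v_1 = u/||u|| ≈ (0.8671, 0.4981) (||v_1|| = 1).

λ_1 = 14.4462,  λ_2 = 0.5538;  v_1 ≈ (0.8671, 0.4981)


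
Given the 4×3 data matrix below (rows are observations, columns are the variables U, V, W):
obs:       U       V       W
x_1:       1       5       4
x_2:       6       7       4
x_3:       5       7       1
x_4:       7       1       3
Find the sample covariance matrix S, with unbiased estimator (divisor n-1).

Step 1 — column means:
  mean(U) = (1 + 6 + 5 + 7) / 4 = 19/4 = 4.75
  mean(V) = (5 + 7 + 7 + 1) / 4 = 20/4 = 5
  mean(W) = (4 + 4 + 1 + 3) / 4 = 12/4 = 3

Step 2 — sample covariance S[i,j] = (1/(n-1)) · Σ_k (x_{k,i} - mean_i) · (x_{k,j} - mean_j), with n-1 = 3.
  S[U,U] = ((-3.75)·(-3.75) + (1.25)·(1.25) + (0.25)·(0.25) + (2.25)·(2.25)) / 3 = 20.75/3 = 6.9167
  S[U,V] = ((-3.75)·(0) + (1.25)·(2) + (0.25)·(2) + (2.25)·(-4)) / 3 = -6/3 = -2
  S[U,W] = ((-3.75)·(1) + (1.25)·(1) + (0.25)·(-2) + (2.25)·(0)) / 3 = -3/3 = -1
  S[V,V] = ((0)·(0) + (2)·(2) + (2)·(2) + (-4)·(-4)) / 3 = 24/3 = 8
  S[V,W] = ((0)·(1) + (2)·(1) + (2)·(-2) + (-4)·(0)) / 3 = -2/3 = -0.6667
  S[W,W] = ((1)·(1) + (1)·(1) + (-2)·(-2) + (0)·(0)) / 3 = 6/3 = 2

S is symmetric (S[j,i] = S[i,j]). Assembling:

S = [[6.9167, -2, -1],
 [-2, 8, -0.6667],
 [-1, -0.6667, 2]]


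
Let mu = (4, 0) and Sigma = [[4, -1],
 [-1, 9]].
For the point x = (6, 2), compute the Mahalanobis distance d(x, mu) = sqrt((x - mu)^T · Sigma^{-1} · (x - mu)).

Step 1 — centre the observation: (x - mu) = (2, 2).

Step 2 — invert Sigma. det(Sigma) = 4·9 - (-1)² = 35.
  Sigma^{-1} = (1/det) · [[d, -b], [-b, a]] = [[0.2571, 0.0286],
 [0.0286, 0.1143]].

Step 3 — form the quadratic (x - mu)^T · Sigma^{-1} · (x - mu):
  Sigma^{-1} · (x - mu) = (0.5714, 0.2857).
  (x - mu)^T · [Sigma^{-1} · (x - mu)] = (2)·(0.5714) + (2)·(0.2857) = 1.7143.

Step 4 — take square root: d = √(1.7143) ≈ 1.3093.

d(x, mu) = √(1.7143) ≈ 1.3093


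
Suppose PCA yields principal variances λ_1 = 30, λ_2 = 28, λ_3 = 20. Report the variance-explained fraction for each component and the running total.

Step 1 — total variance = trace(Sigma) = Σ λ_i = 30 + 28 + 20 = 78.

Step 2 — fraction explained by component i = λ_i / Σ λ:
  PC1: 30/78 = 0.3846
  PC2: 28/78 = 0.359
  PC3: 20/78 = 0.2564

Step 3 — cumulative fraction after k components = (λ_1 + ... + λ_k) / Σ λ:
  k = 1: 30/78 = 0.3846
  k = 2: (30 + 28)/78 = 58/78 = 0.7436
  k = 3: (30 + 28 + 20)/78 = 78/78 = 1

Summary (fraction, with percent):

explained: PC1 0.3846 (38.46%), PC2 0.359 (35.9%), PC3 0.2564 (25.64%);  cumulative: 0.3846, 0.7436, 1


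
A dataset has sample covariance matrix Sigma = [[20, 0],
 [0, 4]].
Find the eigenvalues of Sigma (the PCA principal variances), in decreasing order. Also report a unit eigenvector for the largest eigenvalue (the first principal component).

Step 1 — characteristic polynomial of 2×2 Sigma:
  det(Sigma - λI) = λ² - trace · λ + det = 0.
  trace = 20 + 4 = 24, det = 20·4 - (0)² = 80.
Step 2 — discriminant:
  Δ = trace² - 4·det = 576 - 320 = 256.
Step 3 — eigenvalues:
  λ = (trace ± √Δ)/2 = (24 ± 16)/2,
  λ_1 = 20,  λ_2 = 4.

Step 4 — unit eigenvector for λ_1: Sigma is diagonal, so its eigenvectors are the coordinate axes. λ_1 = 20 is the diagonal entry on the first coordinate axis, hence
  v_1 = (1, 0) (||v_1|| = 1).

λ_1 = 20,  λ_2 = 4;  v_1 ≈ (1, 0)


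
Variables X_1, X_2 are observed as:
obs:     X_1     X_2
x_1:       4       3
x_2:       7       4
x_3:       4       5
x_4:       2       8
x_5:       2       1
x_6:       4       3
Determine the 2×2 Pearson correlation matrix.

Step 1 — column means:
  mean(X_1) = (4 + 7 + 4 + 2 + 2 + 4) / 6 = 23/6 = 3.8333
  mean(X_2) = (3 + 4 + 5 + 8 + 1 + 3) / 6 = 24/6 = 4

Step 2 — sample variances and covariances s[i,j] = (1/(n-1)) · Σ_k (x_{k,i} - mean_i) · (x_{k,j} - mean_j), with n-1 = 5:
  s[X_1,X_1] = ((0.1667)·(0.1667) + (3.1667)·(3.1667) + (0.1667)·(0.1667) + (-1.8333)·(-1.8333) + (-1.8333)·(-1.8333) + (0.1667)·(0.1667)) / 5 = 16.8333/5 = 3.3667
  s[X_1,X_2] = ((0.1667)·(-1) + (3.1667)·(0) + (0.1667)·(1) + (-1.8333)·(4) + (-1.8333)·(-3) + (0.1667)·(-1)) / 5 = -2/5 = -0.4
  s[X_2,X_2] = ((-1)·(-1) + (0)·(0) + (1)·(1) + (4)·(4) + (-3)·(-3) + (-1)·(-1)) / 5 = 28/5 = 5.6
  Sample standard deviations s_i = √(s[i,i]):
  s(X_1) = √(3.3667) = 1.8348
  s(X_2) = √(5.6) = 2.3664

Step 3 — r_{ij} = s_{ij} / (s_i · s_j):
  r[X_1,X_1] = 1 (diagonal).
  r[X_1,X_2] = -0.4 / (1.8348 · 2.3664) = -0.4 / 4.342 = -0.0921
  r[X_2,X_2] = 1 (diagonal).

R is symmetric with unit diagonal. Assembling:

R = [[1, -0.0921],
 [-0.0921, 1]]


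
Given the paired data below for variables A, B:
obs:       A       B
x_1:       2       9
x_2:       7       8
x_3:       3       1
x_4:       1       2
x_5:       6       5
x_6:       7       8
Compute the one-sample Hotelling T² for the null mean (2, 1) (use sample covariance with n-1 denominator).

Step 1 — sample mean vector:
  mean(A) = (2 + 7 + 3 + 1 + 6 + 7) / 6 = 26/6 = 4.3333
  mean(B) = (9 + 8 + 1 + 2 + 5 + 8) / 6 = 33/6 = 5.5
  x̄ = (4.3333, 5.5),  deviation x̄ - mu_0 = (4.3333, 5.5) - (2, 1) = (2.3333, 4.5).

Step 2 — sample covariance matrix, S[i,j] = (1/(n-1)) · Σ_k (x_{k,i} - mean_i) · (x_{k,j} - mean_j), divisor n-1 = 5:
  S[A,A] = ((-2.3333)·(-2.3333) + (2.6667)·(2.6667) + (-1.3333)·(-1.3333) + (-3.3333)·(-3.3333) + (1.6667)·(1.6667) + (2.6667)·(2.6667)) / 5 = 35.3333/5 = 7.0667
  S[A,B] = ((-2.3333)·(3.5) + (2.6667)·(2.5) + (-1.3333)·(-4.5) + (-3.3333)·(-3.5) + (1.6667)·(-0.5) + (2.6667)·(2.5)) / 5 = 22/5 = 4.4
  S[B,B] = ((3.5)·(3.5) + (2.5)·(2.5) + (-4.5)·(-4.5) + (-3.5)·(-3.5) + (-0.5)·(-0.5) + (2.5)·(2.5)) / 5 = 57.5/5 = 11.5
  S = [[7.0667, 4.4],
 [4.4, 11.5]].

Step 3 — invert S. det(S) = 7.0667·11.5 - (4.4)² = 61.9067.
  S^{-1} = (1/det) · [[d, -b], [-b, a]] = [[0.1858, -0.0711],
 [-0.0711, 0.1142]].

Step 4 — quadratic form (x̄ - mu_0)^T · S^{-1} · (x̄ - mu_0):
  S^{-1} · (x̄ - mu_0) = (0.1136, 0.3478),
  (x̄ - mu_0)^T · [...] = (2.3333)·(0.1136) + (4.5)·(0.3478) = 1.8304.

Step 5 — scale by n: T² = 6 · 1.8304 = 10.9821.

T² ≈ 10.9821
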